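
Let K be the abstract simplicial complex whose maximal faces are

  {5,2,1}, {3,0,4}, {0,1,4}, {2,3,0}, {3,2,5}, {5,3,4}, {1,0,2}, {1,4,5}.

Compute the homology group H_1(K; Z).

H_1 ≅ 0.

Take the total order 0 < 1 < 2 < 3 < 4 < 5 on the vertex set. Then K (dimension 2) consists of the simplices:

  0-simplices (6): [0], [1], [2], [3], [4], [5]
  1-simplices (12): [0,1], [0,2], [0,3], [0,4], [1,2], [1,4], [1,5], [2,3], [2,5], [3,4], [3,5], [4,5]
  2-simplices (8): [0,1,2], [0,1,4], [0,2,3], [0,3,4], [1,2,5], [1,4,5], [2,3,5], [3,4,5]

Hence C_0 ≅ Z^6, C_1 ≅ Z^12, C_2 ≅ Z^8.

The boundary map ∂_1: C_1 → C_0 maps an edge to its endpoints' difference, ∂[p,q] = q − p. For instance
  ∂[2,3] = [3] − [2].
The resulting 6×12 matrix has rank 5, and its Smith normal form has invariant factors (1,1,1,1,1).

The boundary map ∂_2: C_2 → C_1 sends each 2-simplex [p,q,r] to [q,r] − [p,r] + [p,q]. For instance
  ∂[1,2,5] = [2,5] − [1,5] + [1,2],
  ∂[0,2,3] = [2,3] − [0,3] + [0,2].
The 12×8 boundary matrix has rank 7 and Smith normal form diag(1,1,1,1,1,1,1).

Computing H_k = (kernel of ∂_k) / (image of ∂_{k+1}):

  H_1: rank ker ∂_1 − rank ∂_2 = (12 − 5) − 7 = 0, and the invariant factors of ∂_2 are all 1, so H_1 = 0.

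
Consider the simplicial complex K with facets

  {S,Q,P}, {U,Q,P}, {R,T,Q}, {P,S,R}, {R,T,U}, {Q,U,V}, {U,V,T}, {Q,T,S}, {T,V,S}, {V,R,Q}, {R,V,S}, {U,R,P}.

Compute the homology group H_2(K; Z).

H_2 = 0.

We work with the vertex ordering P < Q < R < S < T < U < V. The simplices of K, each written with vertices in increasing order, are:

  0-simplices (7): P, Q, R, S, T, U, V
  1-simplices (18): PQ, PR, PS, PU, QR, QS, QT, QU, QV, RS, RT, RU, RV, ST, SV, TU, TV, UV
  2-simplices (12): PQS, PQU, PRS, PRU, QRT, QRV, QST, QUV, RSV, RTU, STV, TUV

so the chain groups are C_0 ≅ Z^7, C_1 ≅ Z^18, C_2 ≅ Z^12.

The boundary map ∂_1: C_1 → C_0 sends each edge [p,q] (with p < q) to q − p. For instance
  ∂QR = R − Q.
As a 7×18 matrix over Z this has rank 6, with invariant factors (1,1,1,1,1,1).

The boundary map ∂_2: C_2 → C_1 sends each 2-simplex [p,q,r] to [q,r] − [p,r] + [p,q]. For instance
  ∂QST = ST − QT + QS,
  ∂QUV = UV − QV + QU.
As a 18×12 matrix over Z this has rank 12, with invariant factors (1,1,1,1,1,1,1,1,1,1,1,2).

From H_k ≅ ker(∂_k) / im(∂_{k+1}) we obtain:

  H_2: rank ker ∂_2 − rank ∂_3 = (12 − 12) − 0 = 0, and there is no ∂_3, so H_2 = 0.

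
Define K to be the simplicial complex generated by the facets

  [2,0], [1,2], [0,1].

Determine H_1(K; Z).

Take the total order 0 < 1 < 2 on the vertex set. Then K (dimension 1) consists of the simplices:

  0-simplices (3): [0], [1], [2]
  1-simplices (3): [0,1], [0,2], [1,2]

so the chain groups are C_0 ≅ Z^3, C_1 ≅ Z^3.

Boundary ∂_1: C_1 → C_0 maps an edge to its endpoints' difference, ∂[p,q] = q − p. For instance
  ∂[1,2] = [2] − [1].
The 3×3 boundary matrix has rank 2 and Smith normal form diag(1,1).

Reading off H_k = ker ∂_k / im ∂_{k+1}:

  H_1: rank ker ∂_1 − rank ∂_2 = (3 − 2) − 0 = 1, and there is no ∂_2, so H_1 ≅ Z.

H_1 ≅ Z.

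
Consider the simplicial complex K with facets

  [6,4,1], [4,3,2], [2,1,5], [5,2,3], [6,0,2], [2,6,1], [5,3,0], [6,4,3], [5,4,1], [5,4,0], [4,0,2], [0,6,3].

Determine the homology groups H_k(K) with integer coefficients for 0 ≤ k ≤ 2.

H_0 ≅ Z,  H_1 ≅ Z/2,  H_2 = 0.

Fix the vertex order 0 < 1 < 2 < 3 < 4 < 5 < 6 and write every simplex with vertices in increasing order. Then dim K = 2 and the simplices of K are:

  0-simplices (7): [0], [1], [2], [3], [4], [5], [6]
  1-simplices (18): [0,2], [0,3], [0,4], [0,5], [0,6], [1,2], [1,4], [1,5], [1,6], [2,3], [2,4], [2,5], [2,6], [3,4], [3,5], [3,6], [4,5], [4,6]
  2-simplices (12): [0,2,4], [0,2,6], [0,3,5], [0,3,6], [0,4,5], [1,2,5], [1,2,6], [1,4,5], [1,4,6], [2,3,4], [2,3,5], [3,4,6]

so the chain groups are C_0 ≅ Z^7, C_1 ≅ Z^18, C_2 ≅ Z^12.

∂_1: C_1 → C_0 sends each edge [p,q] (with p < q) to q − p.
The resulting 7×18 matrix has rank 6, and its Smith normal form has invariant factors (1,1,1,1,1,1).

∂_2: C_2 → C_1 maps a triangle to the signed sum of its edges. For instance
  ∂[1,4,6] = [4,6] − [1,6] + [1,4],
  ∂[0,3,6] = [3,6] − [0,6] + [0,3].
The resulting 18×12 matrix has rank 12, and its Smith normal form has invariant factors (1,1,1,1,1,1,1,1,1,1,1,2).

Computing H_k = (kernel of ∂_k) / (image of ∂_{k+1}):

  H_0: rank C_0 − rank ∂_1 = 7 − 6 = 1, and the invariant factors of ∂_1 are all 1, so H_0 = Z.
  H_1: rank ker ∂_1 − rank ∂_2 = (18 − 6) − 12 = 0, and ∂_2 has invariant factor 2 > 1, so H_1 = Z/2.
  H_2: rank ker ∂_2 − rank ∂_3 = (12 − 12) − 0 = 0, and there is no ∂_3, so H_2 = 0.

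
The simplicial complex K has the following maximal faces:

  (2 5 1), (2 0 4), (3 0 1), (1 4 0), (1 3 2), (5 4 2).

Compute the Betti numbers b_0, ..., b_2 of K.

Order the vertices as 0 < 1 < 2 < 3 < 4 < 5. Listing each simplex with vertices in this order, K has dimension 2 with simplices:

  0-simplices (6): [0], [1], [2], [3], [4], [5]
  1-simplices (12): [0,1], [0,2], [0,3], [0,4], [1,2], [1,3], [1,4], [1,5], [2,3], [2,4], [2,5], [4,5]
  2-simplices (6): [0,1,3], [0,1,4], [0,2,4], [1,2,3], [1,2,5], [2,4,5]

Hence C_0 ≅ Z^6, C_1 ≅ Z^12, C_2 ≅ Z^6.

∂_1: C_1 → C_0 sends each edge [p,q] (with p < q) to q − p. For instance
  ∂[1,3] = [3] − [1].
This gives a 6×12 integer matrix of rank 5; reducing to Smith normal form yields diagonal entries (1,1,1,1,1).

Boundary ∂_2: C_2 → C_1 sends each 2-simplex [p,q,r] to [q,r] − [p,r] + [p,q]. For instance
  ∂[2,4,5] = [4,5] − [2,5] + [2,4],
  ∂[1,2,3] = [2,3] − [1,3] + [1,2].
As a 12×6 matrix over Z this has rank 6, with invariant factors (1,1,1,1,1,1).

Reading off H_k = ker ∂_k / im ∂_{k+1}:

  H_0: rank C_0 − rank ∂_1 = 6 − 5 = 1, and the invariant factors of ∂_1 are all 1, so H_0 = Z.
  H_1: rank ker ∂_1 − rank ∂_2 = (12 − 5) − 6 = 1, and the invariant factors of ∂_2 are all 1, so H_1 = Z.
  H_2: rank ker ∂_2 − rank ∂_3 = (6 − 6) − 0 = 0, and there is no ∂_3, so H_2 = 0.

As a check, the Euler characteristic is 6 − 12 + 6 = 0, which agrees with 1 − 1 + 0 = 0.

Hence the Betti numbers are b_0 = 1, b_1 = 1, b_2 = 0.

b_0 = 1, b_1 = 1, b_2 = 0.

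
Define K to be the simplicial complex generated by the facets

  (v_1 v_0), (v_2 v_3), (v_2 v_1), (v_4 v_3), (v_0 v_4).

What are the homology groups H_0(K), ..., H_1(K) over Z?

We work with the vertex ordering v_0 < v_1 < v_2 < v_3 < v_4. The simplices of K, each written with vertices in increasing order, are:

  0-simplices (5): [v_0], [v_1], [v_2], [v_3], [v_4]
  1-simplices (5): [v_0,v_1], [v_0,v_4], [v_1,v_2], [v_2,v_3], [v_3,v_4]

Hence C_0 ≅ Z^5, C_1 ≅ Z^5.

Boundary ∂_1: C_1 → C_0 maps an edge to its endpoints' difference, ∂[p,q] = q − p.
As a 5×5 matrix over Z this has rank 4, with invariant factors (1,1,1,1).

From H_k ≅ ker(∂_k) / im(∂_{k+1}) we obtain:

  H_0: rank C_0 − rank ∂_1 = 5 − 4 = 1, and the invariant factors of ∂_1 are all 1, so H_0 ≅ Z.
  H_1: rank ker ∂_1 − rank ∂_2 = (5 − 4) − 0 = 1, and there is no ∂_2, so H_1 ≅ Z.

As a check, the Euler characteristic is 5 − 5 = 0, which agrees with 1 − 1 = 0.
(K is a triangulation of the circle S^1.)

H_0 ≅ Z,  H_1 ≅ Z.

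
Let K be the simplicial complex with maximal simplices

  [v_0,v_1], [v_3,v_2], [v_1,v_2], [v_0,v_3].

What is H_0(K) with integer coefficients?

We work with the vertex ordering v_0 < v_1 < v_2 < v_3. The simplices of K, each written with vertices in increasing order, are:

  0-simplices (4): [v_0], [v_1], [v_2], [v_3]
  1-simplices (4): [v_0,v_1], [v_0,v_3], [v_1,v_2], [v_2,v_3]

giving chain groups C_0 ≅ Z^4, C_1 ≅ Z^4.

∂_1: C_1 → C_0 is given by ∂[p,q] = [q] − [p]. For instance
  ∂[v_0,v_1] = [v_1] − [v_0].
The 4×4 boundary matrix has rank 3 and Smith normal form diag(1,1,1).

Computing H_k = (kernel of ∂_k) / (image of ∂_{k+1}):

  H_0: rank C_0 − rank ∂_1 = 4 − 3 = 1, and the invariant factors of ∂_1 are all 1, so H_0 ≅ Z.

H_0 ≅ Z.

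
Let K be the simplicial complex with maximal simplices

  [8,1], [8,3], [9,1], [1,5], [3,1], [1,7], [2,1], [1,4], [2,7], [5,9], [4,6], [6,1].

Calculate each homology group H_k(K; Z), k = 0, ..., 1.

H_0 = Z,  H_1 = Z^4.

We work with the vertex ordering 1 < 2 < 3 < 4 < 5 < 6 < 7 < 8 < 9. The simplices of K, each written with vertices in increasing order, are:

  0-simplices (9): [1], [2], [3], [4], [5], [6], [7], [8], [9]
  1-simplices (12): [1,2], [1,3], [1,4], [1,5], [1,6], [1,7], [1,8], [1,9], [2,7], [3,8], [4,6], [5,9]

Hence C_0 ≅ Z^9, C_1 ≅ Z^12.

Boundary ∂_1: C_1 → C_0 sends each edge [p,q] (with p < q) to q − p. For instance
  ∂[1,8] = [8] − [1].
The 9×12 boundary matrix has rank 8 and Smith normal form diag(1,1,1,1,1,1,1,1).

Computing H_k = (kernel of ∂_k) / (image of ∂_{k+1}):

  H_0: rank C_0 − rank ∂_1 = 9 − 8 = 1, and the invariant factors of ∂_1 are all 1, so H_0 ≅ Z.
  H_1: rank ker ∂_1 − rank ∂_2 = (12 − 8) − 0 = 4, and there is no ∂_2, so H_1 ≅ Z^4.

As a check, the Euler characteristic is 9 − 12 = -3, which agrees with 1 − 4 = -3.
(K is a triangulation of a wedge of 4 circles.)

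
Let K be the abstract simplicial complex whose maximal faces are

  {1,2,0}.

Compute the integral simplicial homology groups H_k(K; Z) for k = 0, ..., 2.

H_0 = Z,  H_1 = 0,  H_2 = 0.

We work with the vertex ordering 0 < 1 < 2. The simplices of K, each written with vertices in increasing order, are:

  0-simplices (3): [0], [1], [2]
  1-simplices (3): [0,1], [0,2], [1,2]
  2-simplices (1): [0,1,2]

giving chain groups C_0 ≅ Z^3, C_1 ≅ Z^3, C_2 ≅ Z^1.

∂_1: C_1 → C_0 is given by ∂[p,q] = [q] − [p].
This gives a 3×3 integer matrix of rank 2; reducing to Smith normal form yields diagonal entries (1,1).

The boundary map ∂_2: C_2 → C_1 sends each 2-simplex [p,q,r] to [q,r] − [p,r] + [p,q]. For instance
  ∂[0,1,2] = [1,2] − [0,2] + [0,1].
As a 3×1 matrix over Z this has rank 1, with invariant factors (1).

Computing H_k = (kernel of ∂_k) / (image of ∂_{k+1}):

  H_0: rank C_0 − rank ∂_1 = 3 − 2 = 1, and the invariant factors of ∂_1 are all 1, so H_0 ≅ Z.
  H_1: rank ker ∂_1 − rank ∂_2 = (3 − 2) − 1 = 0, and the invariant factors of ∂_2 are all 1, so H_1 ≅ 0.
  H_2: rank ker ∂_2 − rank ∂_3 = (1 − 1) − 0 = 0, and there is no ∂_3, so H_2 ≅ 0.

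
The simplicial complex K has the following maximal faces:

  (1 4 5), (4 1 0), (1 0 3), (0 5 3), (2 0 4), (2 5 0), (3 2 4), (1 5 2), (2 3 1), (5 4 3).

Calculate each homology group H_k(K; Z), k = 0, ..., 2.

We work with the vertex ordering 0 < 1 < 2 < 3 < 4 < 5. The simplices of K, each written with vertices in increasing order, are:

  0-simplices (6): [0], [1], [2], [3], [4], [5]
  1-simplices (15): [0,1], [0,2], [0,3], [0,4], [0,5], [1,2], [1,3], [1,4], [1,5], [2,3], [2,4], [2,5], [3,4], [3,5], [4,5]
  2-simplices (10): [0,1,3], [0,1,4], [0,2,4], [0,2,5], [0,3,5], [1,2,3], [1,2,5], [1,4,5], [2,3,4], [3,4,5]

giving chain groups C_0 ≅ Z^6, C_1 ≅ Z^15, C_2 ≅ Z^10.

∂_1: C_1 → C_0 maps an edge to its endpoints' difference, ∂[p,q] = q − p.
This gives a 6×15 integer matrix of rank 5; reducing to Smith normal form yields diagonal entries (1,1,1,1,1).

∂_2: C_2 → C_1 acts by ∂[p,q,r] = [q,r] − [p,r] + [p,q]. For instance
  ∂[2,3,4] = [3,4] − [2,4] + [2,3],
  ∂[0,2,5] = [2,5] − [0,5] + [0,2].
The resulting 15×10 matrix has rank 10, and its Smith normal form has invariant factors (1,1,1,1,1,1,1,1,1,2).

Computing H_k = (kernel of ∂_k) / (image of ∂_{k+1}):

  H_0: rank C_0 − rank ∂_1 = 6 − 5 = 1, and the invariant factors of ∂_1 are all 1, so H_0 = Z.
  H_1: rank ker ∂_1 − rank ∂_2 = (15 − 5) − 10 = 0, and ∂_2 has invariant factor 2 > 1, so H_1 = Z/2Z.
  H_2: rank ker ∂_2 − rank ∂_3 = (10 − 10) − 0 = 0, and there is no ∂_3, so H_2 = 0.

H_0 = Z,  H_1 = Z/2Z,  H_2 = 0.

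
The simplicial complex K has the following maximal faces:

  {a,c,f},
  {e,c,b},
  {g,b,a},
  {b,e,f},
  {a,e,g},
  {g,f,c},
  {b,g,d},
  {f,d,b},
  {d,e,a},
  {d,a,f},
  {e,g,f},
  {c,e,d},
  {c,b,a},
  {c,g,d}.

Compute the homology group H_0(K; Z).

H_0 = Z.

Order the vertices as a < b < c < d < e < f < g. Listing each simplex with vertices in this order, K has dimension 2 with simplices:

  0-simplices (7): a, b, c, d, e, f, g
  1-simplices (21): ab, ac, ad, ae, af, ag, bc, bd, be, bf, bg, cd, ce, cf, cg, de, df, dg, ef, eg, fg
  2-simplices (14): abc, abg, acf, ade, adf, aeg, bce, bdf, bdg, bef, cde, cdg, cfg, efg

so the chain groups are C_0 ≅ Z^7, C_1 ≅ Z^21, C_2 ≅ Z^14.

The boundary map ∂_1: C_1 → C_0 maps an edge to its endpoints' difference, ∂[p,q] = q − p. For instance
  ∂af = f − a.
As a 7×21 matrix over Z this has rank 6, with invariant factors (1,1,1,1,1,1).

∂_2: C_2 → C_1 maps a triangle to the signed sum of its edges. For instance
  ∂abg = bg − ag + ab,
  ∂bdf = df − bf + bd.
The 21×14 boundary matrix has rank 13 and Smith normal form diag(1,1,1,1,1,1,1,1,1,1,1,1,1).

Reading off H_k = ker ∂_k / im ∂_{k+1}:

  H_0: rank C_0 − rank ∂_1 = 7 − 6 = 1, and the invariant factors of ∂_1 are all 1, so H_0 ≅ Z.

(K is a triangulation of the torus T^2.)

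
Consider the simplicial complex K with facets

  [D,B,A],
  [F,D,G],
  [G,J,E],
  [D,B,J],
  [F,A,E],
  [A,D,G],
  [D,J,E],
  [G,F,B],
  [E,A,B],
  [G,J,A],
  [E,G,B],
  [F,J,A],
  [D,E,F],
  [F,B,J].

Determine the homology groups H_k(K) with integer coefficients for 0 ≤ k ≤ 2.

Fix the vertex order A < B < D < E < F < G < J and write every simplex with vertices in increasing order. Then dim K = 2 and the simplices of K are:

  0-simplices (7): A, B, D, E, F, G, J
  1-simplices (21): AB, AD, AE, AF, AG, AJ, BD, BE, BF, BG, BJ, DE, DF, DG, DJ, EF, EG, EJ, FG, FJ, GJ
  2-simplices (14): ABD, ABE, ADG, AEF, AFJ, AGJ, BDJ, BEG, BFG, BFJ, DEF, DEJ, DFG, EGJ

so the chain groups are C_0 ≅ Z^7, C_1 ≅ Z^21, C_2 ≅ Z^14.

∂_1: C_1 → C_0 sends each edge [p,q] (with p < q) to q − p. For instance
  ∂AJ = J − A.
The resulting 7×21 matrix has rank 6, and its Smith normal form has invariant factors (1,1,1,1,1,1).

The boundary map ∂_2: C_2 → C_1 acts by ∂[p,q,r] = [q,r] − [p,r] + [p,q]. For instance
  ∂DFG = FG − DG + DF,
  ∂ABE = BE − AE + AB.
This gives a 21×14 integer matrix of rank 13; reducing to Smith normal form yields diagonal entries (1,1,1,1,1,1,1,1,1,1,1,1,1).

Now H_k = ker ∂_k / im ∂_{k+1}, so:

  H_0: rank C_0 − rank ∂_1 = 7 − 6 = 1, and the invariant factors of ∂_1 are all 1, so H_0 = Z.
  H_1: rank ker ∂_1 − rank ∂_2 = (21 − 6) − 13 = 2, and the invariant factors of ∂_2 are all 1, so H_1 = Z^2.
  H_2: rank ker ∂_2 − rank ∂_3 = (14 − 13) − 0 = 1, and there is no ∂_3, so H_2 = Z.

As a check, the Euler characteristic is 7 − 21 + 14 = 0, which agrees with 1 − 2 + 1 = 0.
(K is a triangulation of the torus T^2.)

H_0 ≅ Z,  H_1 ≅ Z^2,  H_2 ≅ Z.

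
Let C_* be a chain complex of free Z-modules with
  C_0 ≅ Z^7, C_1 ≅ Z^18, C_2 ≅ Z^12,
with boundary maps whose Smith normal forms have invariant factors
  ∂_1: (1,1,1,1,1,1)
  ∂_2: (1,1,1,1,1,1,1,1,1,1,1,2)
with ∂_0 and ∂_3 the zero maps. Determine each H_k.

H_0: b_0 = 7 − 0 − 6 = 1; torsion from ∂_1 factors > 1: none. So H_0 = Z.
H_1: b_1 = 18 − 6 − 12 = 0; torsion from ∂_2 factors > 1: [2]. So H_1 = Z/2Z.
H_2: b_2 = 12 − 12 − 0 = 0; torsion from ∂_3 factors > 1: none. So H_2 = 0.

H_0 = Z,  H_1 = Z/2Z,  H_2 = 0.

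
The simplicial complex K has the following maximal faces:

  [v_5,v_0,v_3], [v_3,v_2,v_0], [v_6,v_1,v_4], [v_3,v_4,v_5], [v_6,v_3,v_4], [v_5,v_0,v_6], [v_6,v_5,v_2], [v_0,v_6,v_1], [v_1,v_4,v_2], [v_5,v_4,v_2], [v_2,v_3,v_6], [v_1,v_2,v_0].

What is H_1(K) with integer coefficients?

H_1 = Z_2.

We work with the vertex ordering v_0 < v_1 < v_2 < v_3 < v_4 < v_5 < v_6. The simplices of K, each written with vertices in increasing order, are:

  0-simplices (7): [v_0], [v_1], [v_2], [v_3], [v_4], [v_5], [v_6]
  1-simplices (18): (18 of them)
  2-simplices (12): (12 of them)

Hence C_0 ≅ Z^7, C_1 ≅ Z^18, C_2 ≅ Z^12.

∂_1: C_1 → C_0 sends each edge [p,q] (with p < q) to q − p.
The 7×18 boundary matrix has rank 6 and Smith normal form diag(1,1,1,1,1,1).

Boundary ∂_2: C_2 → C_1 acts by ∂[p,q,r] = [q,r] − [p,r] + [p,q]. For instance
  ∂[v_0,v_2,v_3] = [v_2,v_3] − [v_0,v_3] + [v_0,v_2],
  ∂[v_0,v_1,v_2] = [v_1,v_2] − [v_0,v_2] + [v_0,v_1].
As a 18×12 matrix over Z this has rank 12, with invariant factors (1,1,1,1,1,1,1,1,1,1,1,2).

Now H_k = ker ∂_k / im ∂_{k+1}, so:

  H_1: rank ker ∂_1 − rank ∂_2 = (18 − 6) − 12 = 0, and ∂_2 has invariant factor 2 > 1, so H_1 = Z_2.

(K is a triangulation of the real projective plane RP^2.)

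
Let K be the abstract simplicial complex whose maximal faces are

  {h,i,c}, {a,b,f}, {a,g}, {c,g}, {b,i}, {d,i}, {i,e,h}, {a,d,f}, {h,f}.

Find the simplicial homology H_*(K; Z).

Take the total order a < b < c < d < e < f < g < h < i on the vertex set. Then K (dimension 2) consists of the simplices:

  0-simplices (9): a, b, c, d, e, f, g, h, i
  1-simplices (15): ab, ad, af, ag, bf, bi, cg, ch, ci, df, di, eh, ei, fh, hi
  2-simplices (4): abf, adf, chi, ehi

giving chain groups C_0 ≅ Z^9, C_1 ≅ Z^15, C_2 ≅ Z^4.

∂_1: C_1 → C_0 maps an edge to its endpoints' difference, ∂[p,q] = q − p.
This gives a 9×15 integer matrix of rank 8; reducing to Smith normal form yields diagonal entries (1,1,1,1,1,1,1,1).

The boundary map ∂_2: C_2 → C_1 sends each 2-simplex [p,q,r] to [q,r] − [p,r] + [p,q]. For instance
  ∂abf = bf − af + ab,
  ∂chi = hi − ci + ch.
This gives a 15×4 integer matrix of rank 4; reducing to Smith normal form yields diagonal entries (1,1,1,1).

Reading off H_k = ker ∂_k / im ∂_{k+1}:

  H_0: rank C_0 − rank ∂_1 = 9 − 8 = 1, and the invariant factors of ∂_1 are all 1, so H_0 ≅ Z.
  H_1: rank ker ∂_1 − rank ∂_2 = (15 − 8) − 4 = 3, and the invariant factors of ∂_2 are all 1, so H_1 ≅ Z^3.
  H_2: rank ker ∂_2 − rank ∂_3 = (4 − 4) − 0 = 0, and there is no ∂_3, so H_2 ≅ 0.

H_0 ≅ Z,  H_1 ≅ Z^3,  H_2 = 0.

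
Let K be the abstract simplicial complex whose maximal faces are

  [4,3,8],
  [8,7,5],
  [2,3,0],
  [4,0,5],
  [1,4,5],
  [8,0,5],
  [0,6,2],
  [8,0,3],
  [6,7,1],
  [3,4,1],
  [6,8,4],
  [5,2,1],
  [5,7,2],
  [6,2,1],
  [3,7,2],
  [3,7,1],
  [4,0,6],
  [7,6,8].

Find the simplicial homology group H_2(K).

Order the vertices as 0 < 1 < 2 < 3 < 4 < 5 < 6 < 7 < 8. Listing each simplex with vertices in this order, K has dimension 2 with simplices:

  0-simplices (9): [0], [1], [2], [3], [4], [5], [6], [7], [8]
  1-simplices (27): (27 of them)
  2-simplices (18): [0,2,3], [0,2,6], [0,3,8], [0,4,5], [0,4,6], [0,5,8], [1,2,5], [1,2,6], [1,3,4], [1,3,7], [1,4,5], [1,6,7], [2,3,7], [2,5,7], [3,4,8], [4,6,8], [5,7,8], [6,7,8]

giving chain groups C_0 ≅ Z^9, C_1 ≅ Z^27, C_2 ≅ Z^18.

∂_1: C_1 → C_0 sends each edge [p,q] (with p < q) to q − p. For instance
  ∂[6,8] = [8] − [6].
The 9×27 boundary matrix has rank 8 and Smith normal form diag(1,1,1,1,1,1,1,1).

Boundary ∂_2: C_2 → C_1 acts by ∂[p,q,r] = [q,r] − [p,r] + [p,q]. For instance
  ∂[0,5,8] = [5,8] − [0,8] + [0,5],
  ∂[3,4,8] = [4,8] − [3,8] + [3,4].
As a 27×18 matrix over Z this has rank 18, with invariant factors (1,1,1,1,1,1,1,1,1,1,1,1,1,1,1,1,1,2).

Computing H_k = (kernel of ∂_k) / (image of ∂_{k+1}):

  H_2: rank ker ∂_2 − rank ∂_3 = (18 − 18) − 0 = 0, and there is no ∂_3, so H_2 ≅ 0.

(K is a triangulation of the Klein bottle.)

H_2 ≅ 0.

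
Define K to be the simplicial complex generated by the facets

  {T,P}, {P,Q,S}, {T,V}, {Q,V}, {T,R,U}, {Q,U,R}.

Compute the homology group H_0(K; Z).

H_0 ≅ Z.

Fix the vertex order P < Q < R < S < T < U < V and write every simplex with vertices in increasing order. Then dim K = 2 and the simplices of K are:

  0-simplices (7): P, Q, R, S, T, U, V
  1-simplices (11): PQ, PS, PT, QR, QS, QU, QV, RT, RU, TU, TV
  2-simplices (3): PQS, QRU, RTU

giving chain groups C_0 ≅ Z^7, C_1 ≅ Z^11, C_2 ≅ Z^3.

∂_1: C_1 → C_0 is given by ∂[p,q] = [q] − [p].
This gives a 7×11 integer matrix of rank 6; reducing to Smith normal form yields diagonal entries (1,1,1,1,1,1).

Boundary ∂_2: C_2 → C_1 maps a triangle to the signed sum of its edges. For instance
  ∂RTU = TU − RU + RT,
  ∂QRU = RU − QU + QR.
The 11×3 boundary matrix has rank 3 and Smith normal form diag(1,1,1).

From H_k ≅ ker(∂_k) / im(∂_{k+1}) we obtain:

  H_0: rank C_0 − rank ∂_1 = 7 − 6 = 1, and the invariant factors of ∂_1 are all 1, so H_0 = Z.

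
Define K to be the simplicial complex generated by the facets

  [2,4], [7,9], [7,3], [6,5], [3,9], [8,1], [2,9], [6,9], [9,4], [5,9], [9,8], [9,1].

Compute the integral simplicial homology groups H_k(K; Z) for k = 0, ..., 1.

K has 9 vertices, 12 edges.
rank ∂_0 = 0, rank ∂_1 = 8 ⇒ b_0 = 9 − 0 − 8 = 1; all invariant factors of ∂_1 are 1 so no torsion. So H_0 = Z.
rank ∂_1 = 8, rank ∂_2 = 0 ⇒ b_1 = 12 − 8 − 0 = 4. So H_1 = Z^4.

H_0 ≅ Z,  H_1 ≅ Z^4.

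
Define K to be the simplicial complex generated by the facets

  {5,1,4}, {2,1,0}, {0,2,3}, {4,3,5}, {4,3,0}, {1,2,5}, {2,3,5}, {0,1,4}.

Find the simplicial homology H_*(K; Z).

K has 6 vertices, 12 edges, 8 triangles.
rank ∂_0 = 0, rank ∂_1 = 5 ⇒ b_0 = 6 − 0 − 5 = 1; all invariant factors of ∂_1 are 1 so no torsion. So H_0 ≅ Z.
rank ∂_1 = 5, rank ∂_2 = 7 ⇒ b_1 = 12 − 5 − 7 = 0; all invariant factors of ∂_2 are 1 so no torsion. So H_1 ≅ 0.
rank ∂_2 = 7, rank ∂_3 = 0 ⇒ b_2 = 8 − 7 − 0 = 1. So H_2 ≅ Z.

H_0 = Z,  H_1 = 0,  H_2 = Z.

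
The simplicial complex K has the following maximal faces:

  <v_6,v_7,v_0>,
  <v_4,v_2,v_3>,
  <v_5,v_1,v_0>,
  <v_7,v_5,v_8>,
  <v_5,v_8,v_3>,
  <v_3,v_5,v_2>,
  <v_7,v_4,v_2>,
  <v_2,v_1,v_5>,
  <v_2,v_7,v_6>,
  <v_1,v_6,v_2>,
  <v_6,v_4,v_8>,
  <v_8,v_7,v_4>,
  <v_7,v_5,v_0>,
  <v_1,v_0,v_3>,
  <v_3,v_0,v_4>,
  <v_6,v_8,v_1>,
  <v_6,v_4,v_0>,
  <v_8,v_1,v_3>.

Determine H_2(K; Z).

H_2 = 0.

Fix the vertex order v_0 < v_1 < v_2 < v_3 < v_4 < v_5 < v_6 < v_7 < v_8 and write every simplex with vertices in increasing order. Then dim K = 2 and the simplices of K are:

  0-simplices (9): [v_0], [v_1], [v_2], [v_3], [v_4], [v_5], [v_6], [v_7], [v_8]
  1-simplices (27): (27 of them)
  2-simplices (18): (18 of them)

Hence C_0 ≅ Z^9, C_1 ≅ Z^27, C_2 ≅ Z^18.

Boundary ∂_1: C_1 → C_0 is given by ∂[p,q] = [q] − [p].
The resulting 9×27 matrix has rank 8, and its Smith normal form has invariant factors (1,1,1,1,1,1,1,1).

Boundary ∂_2: C_2 → C_1 sends each 2-simplex [p,q,r] to [q,r] − [p,r] + [p,q]. For instance
  ∂[v_4,v_6,v_8] = [v_6,v_8] − [v_4,v_8] + [v_4,v_6],
  ∂[v_2,v_3,v_5] = [v_3,v_5] − [v_2,v_5] + [v_2,v_3].
As a 27×18 matrix over Z this has rank 18, with invariant factors (1,1,1,1,1,1,1,1,1,1,1,1,1,1,1,1,1,2).

Computing H_k = (kernel of ∂_k) / (image of ∂_{k+1}):

  H_2: rank ker ∂_2 − rank ∂_3 = (18 − 18) − 0 = 0, and there is no ∂_3, so H_2 = 0.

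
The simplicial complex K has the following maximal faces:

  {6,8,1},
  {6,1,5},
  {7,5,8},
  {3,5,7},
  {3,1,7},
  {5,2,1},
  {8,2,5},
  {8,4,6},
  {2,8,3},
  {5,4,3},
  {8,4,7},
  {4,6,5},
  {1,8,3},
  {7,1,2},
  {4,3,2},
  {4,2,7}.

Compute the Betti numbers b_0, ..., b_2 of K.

Order the vertices as 1 < 2 < 3 < 4 < 5 < 6 < 7 < 8. Listing each simplex with vertices in this order, K has dimension 2 with simplices:

  0-simplices (8): [1], [2], [3], [4], [5], [6], [7], [8]
  1-simplices (24): (24 of them)
  2-simplices (16): [1,2,5], [1,2,7], [1,3,7], [1,3,8], [1,5,6], [1,6,8], [2,3,4], [2,3,8], [2,4,7], [2,5,8], [3,4,5], [3,5,7], [4,5,6], [4,6,8], [4,7,8], [5,7,8]

giving chain groups C_0 ≅ Z^8, C_1 ≅ Z^24, C_2 ≅ Z^16.

∂_1: C_1 → C_0 sends each edge [p,q] (with p < q) to q − p. For instance
  ∂[2,8] = [8] − [2].
The 8×24 boundary matrix has rank 7 and Smith normal form diag(1,1,1,1,1,1,1).

∂_2: C_2 → C_1 sends each 2-simplex [p,q,r] to [q,r] − [p,r] + [p,q]. For instance
  ∂[1,3,8] = [3,8] − [1,8] + [1,3],
  ∂[1,5,6] = [5,6] − [1,6] + [1,5].
As a 24×16 matrix over Z this has rank 15, with invariant factors (1,1,1,1,1,1,1,1,1,1,1,1,1,1,1).

Now H_k = ker ∂_k / im ∂_{k+1}, so:

  H_0: rank C_0 − rank ∂_1 = 8 − 7 = 1, and the invariant factors of ∂_1 are all 1, so H_0 ≅ Z.
  H_1: rank ker ∂_1 − rank ∂_2 = (24 − 7) − 15 = 2, and the invariant factors of ∂_2 are all 1, so H_1 ≅ Z^2.
  H_2: rank ker ∂_2 − rank ∂_3 = (16 − 15) − 0 = 1, and there is no ∂_3, so H_2 ≅ Z.

As a check, the Euler characteristic is 8 − 24 + 16 = 0, which agrees with 1 − 2 + 1 = 0.
(K is a triangulation of the torus T^2.)

Hence the Betti numbers are b_0 = 1, b_1 = 2, b_2 = 1.

b_0 = 1, b_1 = 2, b_2 = 1.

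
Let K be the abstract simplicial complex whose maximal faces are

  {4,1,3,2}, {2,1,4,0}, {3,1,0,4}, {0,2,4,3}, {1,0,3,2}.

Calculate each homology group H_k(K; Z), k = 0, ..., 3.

H_0 ≅ Z,  H_1 = 0,  H_2 = 0,  H_3 ≅ Z.

We work with the vertex ordering 0 < 1 < 2 < 3 < 4. The simplices of K, each written with vertices in increasing order, are:

  0-simplices (5): [0], [1], [2], [3], [4]
  1-simplices (10): [0,1], [0,2], [0,3], [0,4], [1,2], [1,3], [1,4], [2,3], [2,4], [3,4]
  2-simplices (10): [0,1,2], [0,1,3], [0,1,4], [0,2,3], [0,2,4], [0,3,4], [1,2,3], [1,2,4], [1,3,4], [2,3,4]
  3-simplices (5): [0,1,2,3], [0,1,2,4], [0,1,3,4], [0,2,3,4], [1,2,3,4]

giving chain groups C_0 ≅ Z^5, C_1 ≅ Z^10, C_2 ≅ Z^10, C_3 ≅ Z^5.

Boundary ∂_1: C_1 → C_0 maps an edge to its endpoints' difference, ∂[p,q] = q − p.
The 5×10 boundary matrix has rank 4 and Smith normal form diag(1,1,1,1).

The boundary map ∂_2: C_2 → C_1 maps a triangle to the signed sum of its edges. For instance
  ∂[0,1,3] = [1,3] − [0,3] + [0,1],
  ∂[0,2,4] = [2,4] − [0,4] + [0,2].
The 10×10 boundary matrix has rank 6 and Smith normal form diag(1,1,1,1,1,1).

The boundary map ∂_3: C_3 → C_2 sends each 3-simplex σ to the alternating sum Σ_i (−1)^i (σ with its i-th vertex removed). For instance
  ∂[0,1,2,3] = [1,2,3] − [0,2,3] + [0,1,3] − [0,1,2],
  ∂[0,1,3,4] = [1,3,4] − [0,3,4] + [0,1,4] − [0,1,3].
The 10×5 boundary matrix has rank 4 and Smith normal form diag(1,1,1,1).

Reading off H_k = ker ∂_k / im ∂_{k+1}:

  H_0: rank C_0 − rank ∂_1 = 5 − 4 = 1, and the invariant factors of ∂_1 are all 1, so H_0 ≅ Z.
  H_1: rank ker ∂_1 − rank ∂_2 = (10 − 4) − 6 = 0, and the invariant factors of ∂_2 are all 1, so H_1 ≅ 0.
  H_2: rank ker ∂_2 − rank ∂_3 = (10 − 6) − 4 = 0, and the invariant factors of ∂_3 are all 1, so H_2 ≅ 0.
  H_3: rank ker ∂_3 − rank ∂_4 = (5 − 4) − 0 = 1, and there is no ∂_4, so H_3 ≅ Z.

(K is a triangulation of the 3-sphere S^3.)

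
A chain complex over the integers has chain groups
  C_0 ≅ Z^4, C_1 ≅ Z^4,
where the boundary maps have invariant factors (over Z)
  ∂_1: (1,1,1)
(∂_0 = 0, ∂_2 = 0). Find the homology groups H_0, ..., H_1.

H_0 ≅ Z,  H_1 ≅ Z.

H_0: b_0 = 4 − 0 − 3 = 1; torsion from ∂_1 factors > 1: none. So H_0 ≅ Z.
H_1: b_1 = 4 − 3 − 0 = 1; torsion from ∂_2 factors > 1: none. So H_1 ≅ Z.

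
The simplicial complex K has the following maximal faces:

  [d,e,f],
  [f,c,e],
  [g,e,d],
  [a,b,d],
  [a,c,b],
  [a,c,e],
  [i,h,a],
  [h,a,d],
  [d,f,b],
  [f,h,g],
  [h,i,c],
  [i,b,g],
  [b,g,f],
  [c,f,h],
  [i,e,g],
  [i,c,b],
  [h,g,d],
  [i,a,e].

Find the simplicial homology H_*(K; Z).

H_0 = Z,  H_1 = Z ⊕ Z/2,  H_2 = 0.

Take the total order a < b < c < d < e < f < g < h < i on the vertex set. Then K (dimension 2) consists of the simplices:

  0-simplices (9): a, b, c, d, e, f, g, h, i
  1-simplices (27): ab, ac, ad, ae, ah, ai, bc, bd, bf, bg, bi, ce, cf, ch, ci, de, df, dg, dh, ef, eg, ei, fg, fh, gh, gi, hi
  2-simplices (18): abc, abd, ace, adh, aei, ahi, bci, bdf, bfg, bgi, cef, cfh, chi, def, deg, dgh, egi, fgh

so the chain groups are C_0 ≅ Z^9, C_1 ≅ Z^27, C_2 ≅ Z^18.

∂_1: C_1 → C_0 sends each edge [p,q] (with p < q) to q − p.
This gives a 9×27 integer matrix of rank 8; reducing to Smith normal form yields diagonal entries (1,1,1,1,1,1,1,1).

Boundary ∂_2: C_2 → C_1 maps a triangle to the signed sum of its edges. For instance
  ∂deg = eg − dg + de,
  ∂chi = hi − ci + ch.
This gives a 27×18 integer matrix of rank 18; reducing to Smith normal form yields diagonal entries (1,1,1,1,1,1,1,1,1,1,1,1,1,1,1,1,1,2).

Now H_k = ker ∂_k / im ∂_{k+1}, so:

  H_0: rank C_0 − rank ∂_1 = 9 − 8 = 1, and the invariant factors of ∂_1 are all 1, so H_0 = Z.
  H_1: rank ker ∂_1 − rank ∂_2 = (27 − 8) − 18 = 1, and ∂_2 has invariant factor 2 > 1, so H_1 = Z ⊕ Z/2.
  H_2: rank ker ∂_2 − rank ∂_3 = (18 − 18) − 0 = 0, and there is no ∂_3, so H_2 = 0.

As a check, the Euler characteristic is 9 − 27 + 18 = 0, which agrees with 1 − 1 + 0 = 0.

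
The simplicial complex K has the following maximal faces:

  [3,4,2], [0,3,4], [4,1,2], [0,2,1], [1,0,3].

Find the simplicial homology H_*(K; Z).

Order the vertices as 0 < 1 < 2 < 3 < 4. Listing each simplex with vertices in this order, K has dimension 2 with simplices:

  0-simplices (5): [0], [1], [2], [3], [4]
  1-simplices (10): [0,1], [0,2], [0,3], [0,4], [1,2], [1,3], [1,4], [2,3], [2,4], [3,4]
  2-simplices (5): [0,1,2], [0,1,3], [0,3,4], [1,2,4], [2,3,4]

so the chain groups are C_0 ≅ Z^5, C_1 ≅ Z^10, C_2 ≅ Z^5.

The boundary map ∂_1: C_1 → C_0 is given by ∂[p,q] = [q] − [p]. For instance
  ∂[0,2] = [2] − [0].
The 5×10 boundary matrix has rank 4 and Smith normal form diag(1,1,1,1).

∂_2: C_2 → C_1 sends each 2-simplex [p,q,r] to [q,r] − [p,r] + [p,q]. For instance
  ∂[0,1,3] = [1,3] − [0,3] + [0,1],
  ∂[2,3,4] = [3,4] − [2,4] + [2,3].
This gives a 10×5 integer matrix of rank 5; reducing to Smith normal form yields diagonal entries (1,1,1,1,1).

From H_k ≅ ker(∂_k) / im(∂_{k+1}) we obtain:

  H_0: rank C_0 − rank ∂_1 = 5 − 4 = 1, and the invariant factors of ∂_1 are all 1, so H_0 = Z.
  H_1: rank ker ∂_1 − rank ∂_2 = (10 − 4) − 5 = 1, and the invariant factors of ∂_2 are all 1, so H_1 = Z.
  H_2: rank ker ∂_2 − rank ∂_3 = (5 − 5) − 0 = 0, and there is no ∂_3, so H_2 = 0.

As a check, the Euler characteristic is 5 − 10 + 5 = 0, which agrees with 1 − 1 + 0 = 0.

H_0 = Z,  H_1 = Z,  H_2 = 0.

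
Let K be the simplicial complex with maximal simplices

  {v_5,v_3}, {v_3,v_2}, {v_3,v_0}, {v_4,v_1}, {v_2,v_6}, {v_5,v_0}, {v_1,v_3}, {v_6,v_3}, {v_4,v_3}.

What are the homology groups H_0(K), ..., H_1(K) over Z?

Order the vertices as v_0 < v_1 < v_2 < v_3 < v_4 < v_5 < v_6. Listing each simplex with vertices in this order, K has dimension 1 with simplices:

  0-simplices (7): [v_0], [v_1], [v_2], [v_3], [v_4], [v_5], [v_6]
  1-simplices (9): [v_0,v_3], [v_0,v_5], [v_1,v_3], [v_1,v_4], [v_2,v_3], [v_2,v_6], [v_3,v_4], [v_3,v_5], [v_3,v_6]

Hence C_0 ≅ Z^7, C_1 ≅ Z^9.

∂_1: C_1 → C_0 is given by ∂[p,q] = [q] − [p]. For instance
  ∂[v_2,v_6] = [v_6] − [v_2].
The 7×9 boundary matrix has rank 6 and Smith normal form diag(1,1,1,1,1,1).

Reading off H_k = ker ∂_k / im ∂_{k+1}:

  H_0: rank C_0 − rank ∂_1 = 7 − 6 = 1, and the invariant factors of ∂_1 are all 1, so H_0 = Z.
  H_1: rank ker ∂_1 − rank ∂_2 = (9 − 6) − 0 = 3, and there is no ∂_2, so H_1 = Z^3.

H_0 = Z,  H_1 = Z^3.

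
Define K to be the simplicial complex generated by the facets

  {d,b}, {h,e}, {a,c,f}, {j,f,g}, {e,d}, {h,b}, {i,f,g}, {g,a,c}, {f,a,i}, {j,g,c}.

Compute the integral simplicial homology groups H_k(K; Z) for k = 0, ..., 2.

Take the total order a < b < c < d < e < f < g < h < i < j on the vertex set. Then K (dimension 2) consists of the simplices:

  0-simplices (10): a, b, c, d, e, f, g, h, i, j
  1-simplices (16): ac, af, ag, ai, bd, bh, cf, cg, cj, de, eh, fg, fi, fj, gi, gj
  2-simplices (6): acf, acg, afi, cgj, fgi, fgj

Hence C_0 ≅ Z^10, C_1 ≅ Z^16, C_2 ≅ Z^6.

Boundary ∂_1: C_1 → C_0 is given by ∂[p,q] = [q] − [p].
The 10×16 boundary matrix has rank 8 and Smith normal form diag(1,1,1,1,1,1,1,1).

∂_2: C_2 → C_1 acts by ∂[p,q,r] = [q,r] − [p,r] + [p,q]. For instance
  ∂afi = fi − ai + af,
  ∂fgj = gj − fj + fg.
As a 16×6 matrix over Z this has rank 6, with invariant factors (1,1,1,1,1,1).

Now H_k = ker ∂_k / im ∂_{k+1}, so:

  H_0: rank C_0 − rank ∂_1 = 10 − 8 = 2, and the invariant factors of ∂_1 are all 1, so H_0 ≅ Z^2.
  H_1: rank ker ∂_1 − rank ∂_2 = (16 − 8) − 6 = 2, and the invariant factors of ∂_2 are all 1, so H_1 ≅ Z^2.
  H_2: rank ker ∂_2 − rank ∂_3 = (6 − 6) − 0 = 0, and there is no ∂_3, so H_2 ≅ 0.

H_0 = Z^2,  H_1 = Z^2,  H_2 = 0.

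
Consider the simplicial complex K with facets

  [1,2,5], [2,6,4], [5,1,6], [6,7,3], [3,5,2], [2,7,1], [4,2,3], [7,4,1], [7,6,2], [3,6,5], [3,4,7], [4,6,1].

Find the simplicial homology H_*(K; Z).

Take the total order 1 < 2 < 3 < 4 < 5 < 6 < 7 on the vertex set. Then K (dimension 2) consists of the simplices:

  0-simplices (7): [1], [2], [3], [4], [5], [6], [7]
  1-simplices (18): [1,2], [1,4], [1,5], [1,6], [1,7], [2,3], [2,4], [2,5], [2,6], [2,7], [3,4], [3,5], [3,6], [3,7], [4,6], [4,7], [5,6], [6,7]
  2-simplices (12): [1,2,5], [1,2,7], [1,4,6], [1,4,7], [1,5,6], [2,3,4], [2,3,5], [2,4,6], [2,6,7], [3,4,7], [3,5,6], [3,6,7]

so the chain groups are C_0 ≅ Z^7, C_1 ≅ Z^18, C_2 ≅ Z^12.

∂_1: C_1 → C_0 is given by ∂[p,q] = [q] − [p]. For instance
  ∂[4,7] = [7] − [4].
The 7×18 boundary matrix has rank 6 and Smith normal form diag(1,1,1,1,1,1).

The boundary map ∂_2: C_2 → C_1 maps a triangle to the signed sum of its edges. For instance
  ∂[1,2,5] = [2,5] − [1,5] + [1,2],
  ∂[2,4,6] = [4,6] − [2,6] + [2,4].
The resulting 18×12 matrix has rank 12, and its Smith normal form has invariant factors (1,1,1,1,1,1,1,1,1,1,1,2).

Now H_k = ker ∂_k / im ∂_{k+1}, so:

  H_0: rank C_0 − rank ∂_1 = 7 − 6 = 1, and the invariant factors of ∂_1 are all 1, so H_0 = Z.
  H_1: rank ker ∂_1 − rank ∂_2 = (18 − 6) − 12 = 0, and ∂_2 has invariant factor 2 > 1, so H_1 = Z_2.
  H_2: rank ker ∂_2 − rank ∂_3 = (12 − 12) − 0 = 0, and there is no ∂_3, so H_2 = 0.

As a check, the Euler characteristic is 7 − 18 + 12 = 1, which agrees with 1 − 0 + 0 = 1.
(K is a triangulation of the real projective plane RP^2.)

H_0 = Z,  H_1 = Z_2,  H_2 = 0.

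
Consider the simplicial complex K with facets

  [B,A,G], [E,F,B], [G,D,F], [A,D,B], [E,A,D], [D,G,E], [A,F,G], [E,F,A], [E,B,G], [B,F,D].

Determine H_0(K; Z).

Fix the vertex order A < B < D < E < F < G and write every simplex with vertices in increasing order. Then dim K = 2 and the simplices of K are:

  0-simplices (6): A, B, D, E, F, G
  1-simplices (15): AB, AD, AE, AF, AG, BD, BE, BF, BG, DE, DF, DG, EF, EG, FG
  2-simplices (10): ABD, ABG, ADE, AEF, AFG, BDF, BEF, BEG, DEG, DFG

so the chain groups are C_0 ≅ Z^6, C_1 ≅ Z^15, C_2 ≅ Z^10.

The boundary map ∂_1: C_1 → C_0 maps an edge to its endpoints' difference, ∂[p,q] = q − p. For instance
  ∂AB = B − A.
The resulting 6×15 matrix has rank 5, and its Smith normal form has invariant factors (1,1,1,1,1).

Boundary ∂_2: C_2 → C_1 sends each 2-simplex [p,q,r] to [q,r] − [p,r] + [p,q]. For instance
  ∂ADE = DE − AE + AD,
  ∂BDF = DF − BF + BD.
As a 15×10 matrix over Z this has rank 10, with invariant factors (1,1,1,1,1,1,1,1,1,2).

Now H_k = ker ∂_k / im ∂_{k+1}, so:

  H_0: rank C_0 − rank ∂_1 = 6 − 5 = 1, and the invariant factors of ∂_1 are all 1, so H_0 = Z.

(K is a triangulation of the real projective plane RP^2.)

H_0 ≅ Z.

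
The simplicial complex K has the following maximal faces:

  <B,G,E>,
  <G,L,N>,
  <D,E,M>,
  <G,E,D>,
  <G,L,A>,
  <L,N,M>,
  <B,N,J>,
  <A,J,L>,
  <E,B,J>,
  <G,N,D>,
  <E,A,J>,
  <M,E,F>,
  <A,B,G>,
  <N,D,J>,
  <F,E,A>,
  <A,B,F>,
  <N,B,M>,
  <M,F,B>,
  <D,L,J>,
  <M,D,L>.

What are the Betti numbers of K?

We work with the vertex ordering A < B < D < E < F < G < J < L < M < N. The simplices of K, each written with vertices in increasing order, are:

  0-simplices (10): A, B, D, E, F, G, J, L, M, N
  1-simplices (30): AB, AE, AF, AG, AJ, AL, BE, BF, BG, BJ, BM, BN, DE, DG, DJ, DL, DM, DN, EF, EG, EJ, EM, FM, GL, GN, JL, JN, LM, LN, MN
  2-simplices (20): ABF, ABG, AEF, AEJ, AGL, AJL, BEG, BEJ, BFM, BJN, BMN, DEG, DEM, DGN, DJL, DJN, DLM, EFM, GLN, LMN

Hence C_0 ≅ Z^10, C_1 ≅ Z^30, C_2 ≅ Z^20.

∂_1: C_1 → C_0 is given by ∂[p,q] = [q] − [p]. For instance
  ∂AL = L − A.
This gives a 10×30 integer matrix of rank 9; reducing to Smith normal form yields diagonal entries (1,1,1,1,1,1,1,1,1).

Boundary ∂_2: C_2 → C_1 sends each 2-simplex [p,q,r] to [q,r] − [p,r] + [p,q]. For instance
  ∂GLN = LN − GN + GL,
  ∂ABG = BG − AG + AB.
The resulting 30×20 matrix has rank 20, and its Smith normal form has invariant factors (1,1,1,1,1,1,1,1,1,1,1,1,1,1,1,1,1,1,1,2).

Reading off H_k = ker ∂_k / im ∂_{k+1}:

  H_0: rank C_0 − rank ∂_1 = 10 − 9 = 1, and the invariant factors of ∂_1 are all 1, so H_0 ≅ Z.
  H_1: rank ker ∂_1 − rank ∂_2 = (30 − 9) − 20 = 1, and ∂_2 has invariant factor 2 > 1, so H_1 ≅ Z ⊕ Z/2Z.
  H_2: rank ker ∂_2 − rank ∂_3 = (20 − 20) − 0 = 0, and there is no ∂_3, so H_2 ≅ 0.

Hence the Betti numbers are b_0 = 1, b_1 = 1, b_2 = 0.

b_0 = 1, b_1 = 1, b_2 = 0.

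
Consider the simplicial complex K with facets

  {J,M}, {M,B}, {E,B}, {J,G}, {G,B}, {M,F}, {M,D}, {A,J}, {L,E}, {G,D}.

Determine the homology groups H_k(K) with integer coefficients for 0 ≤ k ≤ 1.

Order the vertices as A < B < D < E < F < G < J < L < M. Listing each simplex with vertices in this order, K has dimension 1 with simplices:

  0-simplices (9): A, B, D, E, F, G, J, L, M
  1-simplices (10): AJ, BE, BG, BM, DG, DM, EL, FM, GJ, JM

Hence C_0 ≅ Z^9, C_1 ≅ Z^10.

Boundary ∂_1: C_1 → C_0 maps an edge to its endpoints' difference, ∂[p,q] = q − p.
The 9×10 boundary matrix has rank 8 and Smith normal form diag(1,1,1,1,1,1,1,1).

Reading off H_k = ker ∂_k / im ∂_{k+1}:

  H_0: rank C_0 − rank ∂_1 = 9 − 8 = 1, and the invariant factors of ∂_1 are all 1, so H_0 = Z.
  H_1: rank ker ∂_1 − rank ∂_2 = (10 − 8) − 0 = 2, and there is no ∂_2, so H_1 = Z^2.

H_0 = Z,  H_1 = Z^2.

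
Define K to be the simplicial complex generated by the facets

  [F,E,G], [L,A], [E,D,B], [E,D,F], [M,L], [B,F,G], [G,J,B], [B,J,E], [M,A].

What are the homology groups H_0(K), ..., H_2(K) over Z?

H_0 ≅ Z^2,  H_1 ≅ Z^2,  H_2 = 0.

We work with the vertex ordering A < B < D < E < F < G < J < L < M. The simplices of K, each written with vertices in increasing order, are:

  0-simplices (9): A, B, D, E, F, G, J, L, M
  1-simplices (15): AL, AM, BD, BE, BF, BG, BJ, DE, DF, EF, EG, EJ, FG, GJ, LM
  2-simplices (6): BDE, BEJ, BFG, BGJ, DEF, EFG

Hence C_0 ≅ Z^9, C_1 ≅ Z^15, C_2 ≅ Z^6.

The boundary map ∂_1: C_1 → C_0 sends each edge [p,q] (with p < q) to q − p.
This gives a 9×15 integer matrix of rank 7; reducing to Smith normal form yields diagonal entries (1,1,1,1,1,1,1).

∂_2: C_2 → C_1 maps a triangle to the signed sum of its edges. For instance
  ∂BEJ = EJ − BJ + BE,
  ∂EFG = FG − EG + EF.
The 15×6 boundary matrix has rank 6 and Smith normal form diag(1,1,1,1,1,1).

Reading off H_k = ker ∂_k / im ∂_{k+1}:

  H_0: rank C_0 − rank ∂_1 = 9 − 7 = 2, and the invariant factors of ∂_1 are all 1, so H_0 = Z^2.
  H_1: rank ker ∂_1 − rank ∂_2 = (15 − 7) − 6 = 2, and the invariant factors of ∂_2 are all 1, so H_1 = Z^2.
  H_2: rank ker ∂_2 − rank ∂_3 = (6 − 6) − 0 = 0, and there is no ∂_3, so H_2 = 0.

As a check, the Euler characteristic is 9 − 15 + 6 = 0, which agrees with 2 − 2 + 0 = 0.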